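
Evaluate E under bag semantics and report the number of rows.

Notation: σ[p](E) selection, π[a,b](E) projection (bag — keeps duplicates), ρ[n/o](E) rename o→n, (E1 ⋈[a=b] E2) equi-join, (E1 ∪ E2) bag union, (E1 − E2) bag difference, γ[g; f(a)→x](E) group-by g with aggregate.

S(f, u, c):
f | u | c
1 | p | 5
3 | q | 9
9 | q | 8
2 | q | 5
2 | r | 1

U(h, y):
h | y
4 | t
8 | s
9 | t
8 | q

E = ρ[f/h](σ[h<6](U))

Row counts bottom-up:
  U → 4
  σ[h<6](U) → 1
  ρ[f/h](σ[h<6](U)) → 1

|E| = 1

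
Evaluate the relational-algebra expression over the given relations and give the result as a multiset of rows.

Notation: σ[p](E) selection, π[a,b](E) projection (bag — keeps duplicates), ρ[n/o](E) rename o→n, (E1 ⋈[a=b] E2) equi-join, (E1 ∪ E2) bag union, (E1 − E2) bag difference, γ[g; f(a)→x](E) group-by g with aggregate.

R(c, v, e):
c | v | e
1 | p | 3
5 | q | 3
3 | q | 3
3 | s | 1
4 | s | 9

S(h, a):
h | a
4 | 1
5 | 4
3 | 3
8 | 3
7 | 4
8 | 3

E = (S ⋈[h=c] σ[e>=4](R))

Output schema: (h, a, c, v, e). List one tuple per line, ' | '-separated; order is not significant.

Stepwise |·|:
  S → 6
  R → 5
  σ[e>=4](R) → 1
  (S ⋈[h=c] σ[e>=4](R)) → 1

== RESULT ==
h | a | c | v | e
4 | 1 | 4 | s | 9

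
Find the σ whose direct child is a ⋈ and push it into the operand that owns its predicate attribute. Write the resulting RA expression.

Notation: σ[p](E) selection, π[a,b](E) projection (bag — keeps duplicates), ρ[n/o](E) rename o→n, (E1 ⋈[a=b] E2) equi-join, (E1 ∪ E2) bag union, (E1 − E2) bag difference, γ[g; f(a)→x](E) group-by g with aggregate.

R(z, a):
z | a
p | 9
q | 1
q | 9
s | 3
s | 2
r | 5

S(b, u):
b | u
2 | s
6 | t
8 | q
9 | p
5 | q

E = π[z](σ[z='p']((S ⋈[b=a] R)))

σ filters on z, owned by the right side.
E' = π[z]((S ⋈[b=a] σ[z='p'](R)))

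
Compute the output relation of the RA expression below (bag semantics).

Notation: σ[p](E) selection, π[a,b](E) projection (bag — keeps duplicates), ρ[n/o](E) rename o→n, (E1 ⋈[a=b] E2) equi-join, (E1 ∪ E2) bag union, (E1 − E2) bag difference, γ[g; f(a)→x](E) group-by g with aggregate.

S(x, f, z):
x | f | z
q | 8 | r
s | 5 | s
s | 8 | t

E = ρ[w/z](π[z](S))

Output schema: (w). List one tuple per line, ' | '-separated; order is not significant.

Stepwise |·|:
  S → 3
  π[z](S) → 3
  ρ[w/z](π[z](S)) → 3

== RESULT ==
w
r
s
t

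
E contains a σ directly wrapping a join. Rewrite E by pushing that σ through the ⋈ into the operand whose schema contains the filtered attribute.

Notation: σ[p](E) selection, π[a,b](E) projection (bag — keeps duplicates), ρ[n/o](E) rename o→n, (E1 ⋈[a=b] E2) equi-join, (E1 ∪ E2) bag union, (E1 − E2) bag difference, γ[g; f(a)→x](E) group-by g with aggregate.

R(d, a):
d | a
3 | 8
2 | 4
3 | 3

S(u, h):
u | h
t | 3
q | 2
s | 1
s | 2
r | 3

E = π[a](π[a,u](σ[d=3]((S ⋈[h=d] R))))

σ filters on d, owned by the right side.
E' = π[a](π[a,u]((S ⋈[h=d] σ[d=3](R))))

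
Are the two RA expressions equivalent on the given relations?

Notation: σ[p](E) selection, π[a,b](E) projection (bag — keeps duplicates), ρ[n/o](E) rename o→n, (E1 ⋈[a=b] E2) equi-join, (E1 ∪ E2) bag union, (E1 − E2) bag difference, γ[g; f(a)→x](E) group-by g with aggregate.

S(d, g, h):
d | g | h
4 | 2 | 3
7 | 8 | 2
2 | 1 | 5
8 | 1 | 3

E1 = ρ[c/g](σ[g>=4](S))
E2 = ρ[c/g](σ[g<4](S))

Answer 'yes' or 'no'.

E1 row counts bottom-up:
  S → 4
  σ[g>=4](S) → 1
  ρ[c/g](σ[g>=4](S)) → 1
E2 row counts bottom-up:
  S → 4
  σ[g<4](S) → 3
  ρ[c/g](σ[g<4](S)) → 3

E1 result:
d | c | h
7 | 8 | 2
E2 result:
d | c | h
2 | 1 | 5
4 | 2 | 3
8 | 1 | 3
Witness: (4, 2, 3) appears 0× in E1 but 1× in E2.

no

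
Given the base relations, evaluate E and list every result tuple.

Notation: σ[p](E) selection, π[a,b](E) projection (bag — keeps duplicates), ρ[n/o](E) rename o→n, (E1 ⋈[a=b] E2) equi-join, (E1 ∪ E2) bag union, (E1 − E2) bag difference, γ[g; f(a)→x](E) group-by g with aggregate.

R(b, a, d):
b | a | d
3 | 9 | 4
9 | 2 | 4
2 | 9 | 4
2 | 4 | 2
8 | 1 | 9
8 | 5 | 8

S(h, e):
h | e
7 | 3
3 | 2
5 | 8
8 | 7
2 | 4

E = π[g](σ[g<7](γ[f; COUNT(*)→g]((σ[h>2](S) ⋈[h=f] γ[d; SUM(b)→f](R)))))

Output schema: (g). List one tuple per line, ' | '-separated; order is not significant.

Per-node cardinality:
  S → 5
  σ[h>2](S) → 4
  R → 6
  γ[d; SUM(b)→f](R) → 4
  (σ[h>2](S) ⋈[h=f] γ[d; SUM(b)→f](R)) → 2
  γ[f; COUNT(*)→g]((σ[h>2](S) ⋈[h=f] γ[d; SUM(b)→f](R))) → 1
  σ[g<7](γ[f; COUNT(*)→g]((σ[h>2](S) ⋈[h=f] γ[d; SUM(b)→f](R)))) → 1
  π[g](σ[g<7](γ[f; COUNT(*)→g]((σ[h>2](S) ⋈[h=f] γ[d; SUM(b)→f](R))))) → 1

== RESULT ==
g
2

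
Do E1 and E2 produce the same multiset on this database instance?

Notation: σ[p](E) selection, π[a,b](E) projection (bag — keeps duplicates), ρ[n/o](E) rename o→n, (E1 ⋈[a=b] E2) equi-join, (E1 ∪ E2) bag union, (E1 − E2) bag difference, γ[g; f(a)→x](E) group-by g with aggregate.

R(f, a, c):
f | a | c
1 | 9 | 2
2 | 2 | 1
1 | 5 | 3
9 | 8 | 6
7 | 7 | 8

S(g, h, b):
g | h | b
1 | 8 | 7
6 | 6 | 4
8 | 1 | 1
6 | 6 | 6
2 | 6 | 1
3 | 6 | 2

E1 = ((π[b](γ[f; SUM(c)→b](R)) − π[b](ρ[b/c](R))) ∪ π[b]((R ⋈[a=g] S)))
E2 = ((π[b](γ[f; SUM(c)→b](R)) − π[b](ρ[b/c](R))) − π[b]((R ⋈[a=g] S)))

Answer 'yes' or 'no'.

E1 stepwise |·|:
  R → 5
  γ[f; SUM(c)→b](R) → 4
  π[b](γ[f; SUM(c)→b](R)) → 4
  R → 5
  ρ[b/c](R) → 5
  π[b](ρ[b/c](R)) → 5
  (π[b](γ[f; SUM(c)→b](R)) − π[b](ρ[b/c](R))) → 1
  R → 5
  S → 6
  (R ⋈[a=g] S) → 2
  π[b]((R ⋈[a=g] S)) → 2
  ((π[b](γ[f; SUM(c)→b](R)) − π[b](ρ[b/c](R))) ∪ π[b]((R ⋈[a=g] S))) → 3
E2 stepwise |·|:
  R → 5
  γ[f; SUM(c)→b](R) → 4
  π[b](γ[f; SUM(c)→b](R)) → 4
  R → 5
  ρ[b/c](R) → 5
  π[b](ρ[b/c](R)) → 5
  (π[b](γ[f; SUM(c)→b](R)) − π[b](ρ[b/c](R))) → 1
  R → 5
  S → 6
  (R ⋈[a=g] S) → 2
  π[b]((R ⋈[a=g] S)) → 2
  ((π[b](γ[f; SUM(c)→b](R)) − π[b](ρ[b/c](R))) − π[b]((R ⋈[a=g] S))) → 1

E1 result:
b
1
1
5
E2 result:
b
5
Witness: (1,) appears 2× in E1 but 0× in E2.

no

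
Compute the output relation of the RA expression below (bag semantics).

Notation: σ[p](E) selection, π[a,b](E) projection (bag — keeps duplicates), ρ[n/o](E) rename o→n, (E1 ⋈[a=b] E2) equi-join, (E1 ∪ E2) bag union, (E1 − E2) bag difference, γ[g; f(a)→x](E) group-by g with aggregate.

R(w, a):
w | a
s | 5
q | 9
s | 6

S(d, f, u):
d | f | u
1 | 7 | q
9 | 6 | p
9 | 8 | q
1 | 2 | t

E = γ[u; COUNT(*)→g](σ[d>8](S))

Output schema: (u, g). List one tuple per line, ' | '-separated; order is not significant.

Row counts bottom-up:
  S → 4
  σ[d>8](S) → 2
  γ[u; COUNT(*)→g](σ[d>8](S)) → 2

== RESULT ==
u | g
p | 1
q | 1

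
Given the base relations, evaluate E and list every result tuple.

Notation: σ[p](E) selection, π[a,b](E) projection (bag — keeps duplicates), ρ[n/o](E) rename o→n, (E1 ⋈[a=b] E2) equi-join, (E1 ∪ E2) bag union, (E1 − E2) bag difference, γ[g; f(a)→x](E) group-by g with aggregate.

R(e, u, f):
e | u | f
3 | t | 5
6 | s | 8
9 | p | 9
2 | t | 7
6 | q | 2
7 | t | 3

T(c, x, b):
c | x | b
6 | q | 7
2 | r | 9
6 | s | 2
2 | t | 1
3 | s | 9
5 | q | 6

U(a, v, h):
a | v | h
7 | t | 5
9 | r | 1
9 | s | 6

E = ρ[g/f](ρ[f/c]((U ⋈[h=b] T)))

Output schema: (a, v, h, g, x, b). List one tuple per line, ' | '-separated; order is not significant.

Row counts bottom-up:
  U → 3
  T → 6
  (U ⋈[h=b] T) → 2
  ρ[f/c]((U ⋈[h=b] T)) → 2
  ρ[g/f](ρ[f/c]((U ⋈[h=b] T))) → 2

== RESULT ==
a | v | h | g | x | b
9 | r | 1 | 2 | t | 1
9 | s | 6 | 5 | q | 6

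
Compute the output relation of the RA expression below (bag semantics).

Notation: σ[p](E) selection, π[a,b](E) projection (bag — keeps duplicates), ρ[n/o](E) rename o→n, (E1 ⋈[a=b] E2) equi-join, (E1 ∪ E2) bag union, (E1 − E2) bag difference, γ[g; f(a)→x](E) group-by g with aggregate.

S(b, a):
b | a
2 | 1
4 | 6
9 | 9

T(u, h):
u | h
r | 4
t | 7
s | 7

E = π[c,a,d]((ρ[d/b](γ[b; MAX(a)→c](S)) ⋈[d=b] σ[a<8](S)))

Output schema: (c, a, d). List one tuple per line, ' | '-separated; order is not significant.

Subexpression sizes:
  S → 3
  γ[b; MAX(a)→c](S) → 3
  ρ[d/b](γ[b; MAX(a)→c](S)) → 3
  S → 3
  σ[a<8](S) → 2
  (ρ[d/b](γ[b; MAX(a)→c](S)) ⋈[d=b] σ[a<8](S)) → 2
  π[c,a,d]((ρ[d/b](γ[b; MAX(a)→c](S)) ⋈[d=b] σ[a<8](S))) → 2

== RESULT ==
c | a | d
1 | 1 | 2
6 | 6 | 4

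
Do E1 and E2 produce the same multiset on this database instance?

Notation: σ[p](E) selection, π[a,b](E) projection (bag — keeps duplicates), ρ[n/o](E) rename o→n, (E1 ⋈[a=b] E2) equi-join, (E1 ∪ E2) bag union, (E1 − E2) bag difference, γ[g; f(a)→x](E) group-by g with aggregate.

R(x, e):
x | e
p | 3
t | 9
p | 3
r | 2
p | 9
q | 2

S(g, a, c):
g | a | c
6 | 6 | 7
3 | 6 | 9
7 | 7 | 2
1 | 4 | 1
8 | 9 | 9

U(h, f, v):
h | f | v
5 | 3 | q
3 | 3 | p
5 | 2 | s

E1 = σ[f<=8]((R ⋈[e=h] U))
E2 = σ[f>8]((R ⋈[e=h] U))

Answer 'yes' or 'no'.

E1 per-node cardinality:
  R → 6
  U → 3
  (R ⋈[e=h] U) → 2
  σ[f<=8]((R ⋈[e=h] U)) → 2
E2 per-node cardinality:
  R → 6
  U → 3
  (R ⋈[e=h] U) → 2
  σ[f>8]((R ⋈[e=h] U)) → 0

E1 result:
x | e | h | f | v
p | 3 | 3 | 3 | p
p | 3 | 3 | 3 | p
E2 result:
x | e | h | f | v
(0 rows)
Witness: ('p', 3, 3, 3, 'p') appears 2× in E1 but 0× in E2.

no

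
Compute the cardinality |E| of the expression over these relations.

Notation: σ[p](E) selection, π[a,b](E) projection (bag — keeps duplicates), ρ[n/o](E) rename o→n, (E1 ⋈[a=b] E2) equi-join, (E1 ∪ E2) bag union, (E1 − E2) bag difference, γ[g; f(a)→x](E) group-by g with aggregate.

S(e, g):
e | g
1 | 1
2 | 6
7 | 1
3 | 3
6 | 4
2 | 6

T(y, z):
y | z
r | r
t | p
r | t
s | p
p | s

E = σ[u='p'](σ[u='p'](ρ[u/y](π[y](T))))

Subexpression sizes:
  T → 5
  π[y](T) → 5
  ρ[u/y](π[y](T)) → 5
  σ[u='p'](ρ[u/y](π[y](T))) → 1
  σ[u='p'](σ[u='p'](ρ[u/y](π[y](T)))) → 1

|E| = 1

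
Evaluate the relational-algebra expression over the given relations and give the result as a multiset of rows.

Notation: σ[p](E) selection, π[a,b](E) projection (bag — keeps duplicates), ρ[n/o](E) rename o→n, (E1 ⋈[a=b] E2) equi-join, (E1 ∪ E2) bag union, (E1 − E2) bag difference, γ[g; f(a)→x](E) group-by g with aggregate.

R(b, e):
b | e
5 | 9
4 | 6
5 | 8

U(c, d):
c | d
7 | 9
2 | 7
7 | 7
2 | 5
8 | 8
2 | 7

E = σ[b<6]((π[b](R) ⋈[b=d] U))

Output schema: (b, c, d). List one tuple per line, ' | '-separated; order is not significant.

Subexpression sizes:
  R → 3
  π[b](R) → 3
  U → 6
  (π[b](R) ⋈[b=d] U) → 2
  σ[b<6]((π[b](R) ⋈[b=d] U)) → 2

== RESULT ==
b | c | d
5 | 2 | 5
5 | 2 | 5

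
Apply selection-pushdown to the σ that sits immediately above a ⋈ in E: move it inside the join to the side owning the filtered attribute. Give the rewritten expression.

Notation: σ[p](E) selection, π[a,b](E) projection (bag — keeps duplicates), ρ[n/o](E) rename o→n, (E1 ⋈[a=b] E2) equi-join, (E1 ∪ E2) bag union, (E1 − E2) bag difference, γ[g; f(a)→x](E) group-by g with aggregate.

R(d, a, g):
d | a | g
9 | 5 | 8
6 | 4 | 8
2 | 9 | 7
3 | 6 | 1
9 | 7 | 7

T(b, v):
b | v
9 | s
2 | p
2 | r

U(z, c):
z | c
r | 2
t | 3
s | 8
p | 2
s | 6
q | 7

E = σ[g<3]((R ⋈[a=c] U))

σ filters on g, owned by the left side.
E' = (σ[g<3](R) ⋈[a=c] U)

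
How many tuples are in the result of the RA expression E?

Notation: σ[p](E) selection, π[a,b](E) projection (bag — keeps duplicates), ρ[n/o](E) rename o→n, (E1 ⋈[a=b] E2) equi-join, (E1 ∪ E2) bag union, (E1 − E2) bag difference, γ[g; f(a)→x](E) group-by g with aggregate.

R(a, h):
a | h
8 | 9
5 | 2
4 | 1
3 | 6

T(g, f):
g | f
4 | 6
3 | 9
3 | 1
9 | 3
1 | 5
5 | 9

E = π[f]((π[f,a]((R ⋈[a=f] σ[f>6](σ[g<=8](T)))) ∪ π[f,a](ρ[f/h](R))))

Per-node cardinality:
  R → 4
  T → 6
  σ[g<=8](T) → 5
  σ[f>6](σ[g<=8](T)) → 2
  (R ⋈[a=f] σ[f>6](σ[g<=8](T))) → 0
  π[f,a]((R ⋈[a=f] σ[f>6](σ[g<=8](T)))) → 0
  R → 4
  ρ[f/h](R) → 4
  π[f,a](ρ[f/h](R)) → 4
  (π[f,a]((R ⋈[a=f] σ[f>6](σ[g<=8](T)))) ∪ π[f,a](ρ[f/h](R))) → 4
  π[f]((π[f,a]((R ⋈[a=f] σ[f>6](σ[g<=8](T)))) ∪ π[f,a](ρ[f/h](R)))) → 4

|E| = 4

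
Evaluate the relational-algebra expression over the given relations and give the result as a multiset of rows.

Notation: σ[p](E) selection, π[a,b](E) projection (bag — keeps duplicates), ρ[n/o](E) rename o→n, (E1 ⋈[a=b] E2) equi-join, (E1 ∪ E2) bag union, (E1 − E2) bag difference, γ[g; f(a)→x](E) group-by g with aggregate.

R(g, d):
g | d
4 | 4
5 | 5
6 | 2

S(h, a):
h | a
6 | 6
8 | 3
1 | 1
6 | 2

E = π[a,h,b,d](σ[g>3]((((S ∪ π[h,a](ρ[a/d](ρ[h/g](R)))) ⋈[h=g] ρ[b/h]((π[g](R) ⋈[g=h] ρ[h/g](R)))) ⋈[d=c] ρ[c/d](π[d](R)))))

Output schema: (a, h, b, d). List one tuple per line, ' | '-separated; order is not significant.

Stepwise |·|:
  S → 4
  R → 3
  ρ[h/g](R) → 3
  ρ[a/d](ρ[h/g](R)) → 3
  π[h,a](ρ[a/d](ρ[h/g](R))) → 3
  (S ∪ π[h,a](ρ[a/d](ρ[h/g](R)))) → 7
  R → 3
  π[g](R) → 3
  R → 3
  ρ[h/g](R) → 3
  (π[g](R) ⋈[g=h] ρ[h/g](R)) → 3
  ρ[b/h]((π[g](R) ⋈[g=h] ρ[h/g](R))) → 3
  ((S ∪ π[h,a](ρ[a/d](ρ[h/g](R)))) ⋈[h=g] ρ[b/h]((π[g](R) ⋈[g=h] ρ[h/g](R)))) → 5
  R → 3
  π[d](R) → 3
  ρ[c/d](π[d](R)) → 3
  (((S ∪ π[h,a](ρ[a/d](ρ[h/g](R)))) ⋈[h=g] ρ[b/h]((π[g](R) ⋈[g=h] ρ[h/g](R)))) ⋈[d=c] ρ[c/d](π[d](R))) → 5
  σ[g>3]((((S ∪ π[h,a](ρ[a/d](ρ[h/g](R)))) ⋈[h=g] ρ[b/h]((π[g](R) ⋈[g=h] ρ[h/g](R)))) ⋈[d=c] ρ[c/d](π[d](R)))) → 5
  π[a,h,b,d](σ[g>3]((((S ∪ π[h,a](ρ[a/d](ρ[h/g](R)))) ⋈[h=g] ρ[b/h]((π[g](R) ⋈[g=h] ρ[h/g](R)))) ⋈[d=c] ρ[c/d](π[d](R))))) → 5

== RESULT ==
a | h | b | d
2 | 6 | 6 | 2
2 | 6 | 6 | 2
4 | 4 | 4 | 4
5 | 5 | 5 | 5
6 | 6 | 6 | 2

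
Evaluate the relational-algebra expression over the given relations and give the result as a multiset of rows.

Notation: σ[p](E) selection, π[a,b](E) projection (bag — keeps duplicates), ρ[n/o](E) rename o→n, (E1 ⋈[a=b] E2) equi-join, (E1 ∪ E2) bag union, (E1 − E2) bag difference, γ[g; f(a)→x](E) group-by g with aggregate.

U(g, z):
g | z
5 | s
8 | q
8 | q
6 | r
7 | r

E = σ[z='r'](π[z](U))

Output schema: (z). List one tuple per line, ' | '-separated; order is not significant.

Stepwise |·|:
  U → 5
  π[z](U) → 5
  σ[z='r'](π[z](U)) → 2

== RESULT ==
z
r
r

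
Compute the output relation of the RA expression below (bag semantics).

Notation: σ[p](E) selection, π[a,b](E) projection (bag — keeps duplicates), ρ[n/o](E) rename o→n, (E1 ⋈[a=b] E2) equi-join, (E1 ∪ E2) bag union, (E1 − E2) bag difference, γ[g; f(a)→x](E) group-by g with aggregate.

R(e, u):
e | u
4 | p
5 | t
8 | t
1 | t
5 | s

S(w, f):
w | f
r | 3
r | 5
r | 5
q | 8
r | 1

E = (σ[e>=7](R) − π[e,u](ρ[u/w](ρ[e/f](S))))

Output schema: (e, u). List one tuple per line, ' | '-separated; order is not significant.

Per-node cardinality:
  R → 5
  σ[e>=7](R) → 1
  S → 5
  ρ[e/f](S) → 5
  ρ[u/w](ρ[e/f](S)) → 5
  π[e,u](ρ[u/w](ρ[e/f](S))) → 5
  (σ[e>=7](R) − π[e,u](ρ[u/w](ρ[e/f](S)))) → 1

== RESULT ==
e | u
8 | t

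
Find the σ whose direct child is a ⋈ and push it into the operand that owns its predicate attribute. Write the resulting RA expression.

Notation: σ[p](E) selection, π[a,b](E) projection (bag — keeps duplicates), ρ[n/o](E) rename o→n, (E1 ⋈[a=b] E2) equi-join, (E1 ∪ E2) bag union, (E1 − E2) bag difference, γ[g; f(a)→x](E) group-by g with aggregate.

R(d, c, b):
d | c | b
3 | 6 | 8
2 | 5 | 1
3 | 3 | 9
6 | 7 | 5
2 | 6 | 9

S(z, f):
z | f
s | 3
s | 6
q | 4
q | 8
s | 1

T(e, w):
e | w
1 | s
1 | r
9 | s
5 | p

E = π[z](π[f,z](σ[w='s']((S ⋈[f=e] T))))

σ filters on w, owned by the right side.
E' = π[z](π[f,z]((S ⋈[f=e] σ[w='s'](T))))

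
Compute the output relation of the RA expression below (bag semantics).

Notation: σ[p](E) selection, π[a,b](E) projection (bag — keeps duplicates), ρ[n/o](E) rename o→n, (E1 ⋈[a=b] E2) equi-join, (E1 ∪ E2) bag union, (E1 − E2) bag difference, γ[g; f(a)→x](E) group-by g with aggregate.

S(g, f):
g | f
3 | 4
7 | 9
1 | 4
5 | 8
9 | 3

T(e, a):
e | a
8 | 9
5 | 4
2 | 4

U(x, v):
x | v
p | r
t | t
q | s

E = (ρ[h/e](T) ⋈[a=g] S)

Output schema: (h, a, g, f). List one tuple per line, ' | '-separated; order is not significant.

Row counts bottom-up:
  T → 3
  ρ[h/e](T) → 3
  S → 5
  (ρ[h/e](T) ⋈[a=g] S) → 1

== RESULT ==
h | a | g | f
8 | 9 | 9 | 3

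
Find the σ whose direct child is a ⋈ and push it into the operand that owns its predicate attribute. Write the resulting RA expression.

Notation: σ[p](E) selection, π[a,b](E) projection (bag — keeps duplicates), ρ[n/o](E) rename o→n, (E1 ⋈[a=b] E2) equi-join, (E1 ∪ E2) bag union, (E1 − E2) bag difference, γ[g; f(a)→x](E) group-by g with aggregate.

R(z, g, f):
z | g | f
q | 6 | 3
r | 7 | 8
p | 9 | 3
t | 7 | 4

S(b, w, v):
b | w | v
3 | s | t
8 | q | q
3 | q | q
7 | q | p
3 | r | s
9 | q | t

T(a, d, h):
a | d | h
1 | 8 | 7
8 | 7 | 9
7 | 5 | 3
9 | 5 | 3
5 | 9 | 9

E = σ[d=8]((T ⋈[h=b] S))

σ filters on d, owned by the left side.
E' = (σ[d=8](T) ⋈[h=b] S)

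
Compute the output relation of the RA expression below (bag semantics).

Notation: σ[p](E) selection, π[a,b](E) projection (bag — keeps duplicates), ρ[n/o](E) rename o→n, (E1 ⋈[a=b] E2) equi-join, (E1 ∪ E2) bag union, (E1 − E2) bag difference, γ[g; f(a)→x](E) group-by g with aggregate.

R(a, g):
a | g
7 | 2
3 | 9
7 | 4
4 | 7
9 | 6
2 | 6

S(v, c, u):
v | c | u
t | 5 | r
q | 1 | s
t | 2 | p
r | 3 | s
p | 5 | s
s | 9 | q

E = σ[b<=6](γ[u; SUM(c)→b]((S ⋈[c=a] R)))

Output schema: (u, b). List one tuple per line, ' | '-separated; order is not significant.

Row counts bottom-up:
  S → 6
  R → 6
  (S ⋈[c=a] R) → 3
  γ[u; SUM(c)→b]((S ⋈[c=a] R)) → 3
  σ[b<=6](γ[u; SUM(c)→b]((S ⋈[c=a] R))) → 2

== RESULT ==
u | b
p | 2
s | 3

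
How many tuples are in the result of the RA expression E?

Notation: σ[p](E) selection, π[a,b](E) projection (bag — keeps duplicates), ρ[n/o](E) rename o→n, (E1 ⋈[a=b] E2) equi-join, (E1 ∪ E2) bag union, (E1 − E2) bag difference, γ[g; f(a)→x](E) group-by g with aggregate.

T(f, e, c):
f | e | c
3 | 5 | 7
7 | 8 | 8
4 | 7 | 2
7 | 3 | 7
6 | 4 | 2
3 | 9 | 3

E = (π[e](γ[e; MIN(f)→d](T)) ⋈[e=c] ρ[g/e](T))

Per-node cardinality:
  T → 6
  γ[e; MIN(f)→d](T) → 6
  π[e](γ[e; MIN(f)→d](T)) → 6
  T → 6
  ρ[g/e](T) → 6
  (π[e](γ[e; MIN(f)→d](T)) ⋈[e=c] ρ[g/e](T)) → 4

|E| = 4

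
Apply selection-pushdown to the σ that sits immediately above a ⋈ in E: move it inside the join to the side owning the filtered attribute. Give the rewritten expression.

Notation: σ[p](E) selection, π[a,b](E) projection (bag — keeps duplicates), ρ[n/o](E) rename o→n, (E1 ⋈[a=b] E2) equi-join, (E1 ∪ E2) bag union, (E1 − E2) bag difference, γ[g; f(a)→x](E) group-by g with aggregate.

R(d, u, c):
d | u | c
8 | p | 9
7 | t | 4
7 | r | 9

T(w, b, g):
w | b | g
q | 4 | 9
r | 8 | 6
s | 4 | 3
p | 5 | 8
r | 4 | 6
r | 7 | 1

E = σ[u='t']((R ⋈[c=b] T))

σ filters on u, owned by the left side.
E' = (σ[u='t'](R) ⋈[c=b] T)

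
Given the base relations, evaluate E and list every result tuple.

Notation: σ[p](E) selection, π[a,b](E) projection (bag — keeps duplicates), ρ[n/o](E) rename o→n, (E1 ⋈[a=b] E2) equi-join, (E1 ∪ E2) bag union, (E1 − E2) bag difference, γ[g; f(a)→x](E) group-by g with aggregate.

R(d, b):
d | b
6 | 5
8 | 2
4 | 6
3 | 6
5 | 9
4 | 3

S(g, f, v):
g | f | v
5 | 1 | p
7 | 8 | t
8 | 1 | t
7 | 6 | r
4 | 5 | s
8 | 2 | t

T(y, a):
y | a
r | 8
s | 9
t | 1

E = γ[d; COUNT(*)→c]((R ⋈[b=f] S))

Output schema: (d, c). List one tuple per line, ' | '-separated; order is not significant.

Row counts bottom-up:
  R → 6
  S → 6
  (R ⋈[b=f] S) → 4
  γ[d; COUNT(*)→c]((R ⋈[b=f] S)) → 4

== RESULT ==
d | c
3 | 1
4 | 1
6 | 1
8 | 1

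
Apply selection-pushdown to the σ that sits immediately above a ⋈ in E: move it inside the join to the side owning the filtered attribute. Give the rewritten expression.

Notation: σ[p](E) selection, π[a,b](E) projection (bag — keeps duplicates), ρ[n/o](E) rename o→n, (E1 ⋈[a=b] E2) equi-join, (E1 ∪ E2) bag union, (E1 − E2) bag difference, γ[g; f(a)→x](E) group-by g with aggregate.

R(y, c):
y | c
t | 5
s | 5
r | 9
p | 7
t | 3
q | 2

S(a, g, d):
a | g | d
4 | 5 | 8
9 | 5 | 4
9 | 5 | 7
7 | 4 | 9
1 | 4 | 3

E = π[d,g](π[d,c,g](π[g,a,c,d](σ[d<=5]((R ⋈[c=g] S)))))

σ filters on d, owned by the right side.
E' = π[d,g](π[d,c,g](π[g,a,c,d]((R ⋈[c=g] σ[d<=5](S)))))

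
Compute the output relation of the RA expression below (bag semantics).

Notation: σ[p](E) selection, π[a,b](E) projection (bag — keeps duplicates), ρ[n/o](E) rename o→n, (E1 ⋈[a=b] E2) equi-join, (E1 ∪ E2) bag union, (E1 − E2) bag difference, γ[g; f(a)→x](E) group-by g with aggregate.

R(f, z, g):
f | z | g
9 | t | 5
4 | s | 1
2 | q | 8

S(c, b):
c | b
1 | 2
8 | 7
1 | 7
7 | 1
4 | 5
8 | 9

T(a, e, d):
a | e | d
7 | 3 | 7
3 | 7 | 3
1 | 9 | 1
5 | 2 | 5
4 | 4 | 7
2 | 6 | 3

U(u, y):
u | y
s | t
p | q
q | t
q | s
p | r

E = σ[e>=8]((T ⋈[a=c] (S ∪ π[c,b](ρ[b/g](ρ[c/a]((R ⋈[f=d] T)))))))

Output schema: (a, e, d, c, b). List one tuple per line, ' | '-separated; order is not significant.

Stepwise |·|:
  T → 6
  S → 6
  R → 3
  T → 6
  (R ⋈[f=d] T) → 0
  ρ[c/a]((R ⋈[f=d] T)) → 0
  ρ[b/g](ρ[c/a]((R ⋈[f=d] T))) → 0
  π[c,b](ρ[b/g](ρ[c/a]((R ⋈[f=d] T)))) → 0
  (S ∪ π[c,b](ρ[b/g](ρ[c/a]((R ⋈[f=d] T))))) → 6
  (T ⋈[a=c] (S ∪ π[c,b](ρ[b/g](ρ[c/a]((R ⋈[f=d] T)))))) → 4
  σ[e>=8]((T ⋈[a=c] (S ∪ π[c,b](ρ[b/g](ρ[c/a]((R ⋈[f=d] T))))))) → 2

== RESULT ==
a | e | d | c | b
1 | 9 | 1 | 1 | 2
1 | 9 | 1 | 1 | 7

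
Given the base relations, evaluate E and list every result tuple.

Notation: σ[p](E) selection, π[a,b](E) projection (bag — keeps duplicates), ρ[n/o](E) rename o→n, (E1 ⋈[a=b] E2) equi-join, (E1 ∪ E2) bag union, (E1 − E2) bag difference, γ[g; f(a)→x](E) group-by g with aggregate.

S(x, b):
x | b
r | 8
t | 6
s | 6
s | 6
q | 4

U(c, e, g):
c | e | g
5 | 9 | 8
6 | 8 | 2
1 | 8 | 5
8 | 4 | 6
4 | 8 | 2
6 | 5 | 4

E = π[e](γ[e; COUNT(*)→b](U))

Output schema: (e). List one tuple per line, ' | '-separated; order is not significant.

Stepwise |·|:
  U → 6
  γ[e; COUNT(*)→b](U) → 4
  π[e](γ[e; COUNT(*)→b](U)) → 4

== RESULT ==
e
4
5
8
9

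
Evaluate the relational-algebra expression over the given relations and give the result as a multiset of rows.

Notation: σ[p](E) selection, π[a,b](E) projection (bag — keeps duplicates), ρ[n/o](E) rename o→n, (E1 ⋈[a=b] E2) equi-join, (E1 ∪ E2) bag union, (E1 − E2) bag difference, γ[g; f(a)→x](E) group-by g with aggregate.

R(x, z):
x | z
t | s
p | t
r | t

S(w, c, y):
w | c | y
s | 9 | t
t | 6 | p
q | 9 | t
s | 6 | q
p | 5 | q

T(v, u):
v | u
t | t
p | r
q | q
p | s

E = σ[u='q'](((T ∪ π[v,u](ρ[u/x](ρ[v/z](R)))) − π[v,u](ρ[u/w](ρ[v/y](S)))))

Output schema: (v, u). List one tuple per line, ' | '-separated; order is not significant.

Stepwise |·|:
  T → 4
  R → 3
  ρ[v/z](R) → 3
  ρ[u/x](ρ[v/z](R)) → 3
  π[v,u](ρ[u/x](ρ[v/z](R))) → 3
  (T ∪ π[v,u](ρ[u/x](ρ[v/z](R)))) → 7
  S → 5
  ρ[v/y](S) → 5
  ρ[u/w](ρ[v/y](S)) → 5
  π[v,u](ρ[u/w](ρ[v/y](S))) → 5
  ((T ∪ π[v,u](ρ[u/x](ρ[v/z](R)))) − π[v,u](ρ[u/w](ρ[v/y](S)))) → 7
  σ[u='q'](((T ∪ π[v,u](ρ[u/x](ρ[v/z](R)))) − π[v,u](ρ[u/w](ρ[v/y](S))))) → 1

== RESULT ==
v | u
q | q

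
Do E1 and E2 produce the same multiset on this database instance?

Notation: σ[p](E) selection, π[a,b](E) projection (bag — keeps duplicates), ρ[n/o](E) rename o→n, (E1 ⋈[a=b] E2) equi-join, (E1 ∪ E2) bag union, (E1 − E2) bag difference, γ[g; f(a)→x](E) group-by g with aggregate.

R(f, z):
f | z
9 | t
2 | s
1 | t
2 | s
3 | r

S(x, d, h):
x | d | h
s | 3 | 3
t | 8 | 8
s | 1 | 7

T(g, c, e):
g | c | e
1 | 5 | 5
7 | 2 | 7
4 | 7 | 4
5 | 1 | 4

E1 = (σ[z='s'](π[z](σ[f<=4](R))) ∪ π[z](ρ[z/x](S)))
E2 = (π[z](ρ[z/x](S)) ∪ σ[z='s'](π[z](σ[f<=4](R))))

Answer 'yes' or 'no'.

E1 subexpression sizes:
  R → 5
  σ[f<=4](R) → 4
  π[z](σ[f<=4](R)) → 4
  σ[z='s'](π[z](σ[f<=4](R))) → 2
  S → 3
  ρ[z/x](S) → 3
  π[z](ρ[z/x](S)) → 3
  (σ[z='s'](π[z](σ[f<=4](R))) ∪ π[z](ρ[z/x](S))) → 5
E2 subexpression sizes:
  S → 3
  ρ[z/x](S) → 3
  π[z](ρ[z/x](S)) → 3
  R → 5
  σ[f<=4](R) → 4
  π[z](σ[f<=4](R)) → 4
  σ[z='s'](π[z](σ[f<=4](R))) → 2
  (π[z](ρ[z/x](S)) ∪ σ[z='s'](π[z](σ[f<=4](R)))) → 5

E1 and E2 produce the same multiset:
z
s
s
s
s
t

yes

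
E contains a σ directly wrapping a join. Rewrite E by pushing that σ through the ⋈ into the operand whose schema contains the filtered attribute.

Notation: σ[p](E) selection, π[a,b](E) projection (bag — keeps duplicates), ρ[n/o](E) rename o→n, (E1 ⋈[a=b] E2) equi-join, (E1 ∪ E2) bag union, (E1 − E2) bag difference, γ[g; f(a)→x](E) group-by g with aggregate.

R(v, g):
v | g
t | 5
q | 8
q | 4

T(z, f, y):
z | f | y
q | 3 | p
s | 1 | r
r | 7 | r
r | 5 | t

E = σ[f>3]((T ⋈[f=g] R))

σ filters on f, owned by the left side.
E' = (σ[f>3](T) ⋈[f=g] R)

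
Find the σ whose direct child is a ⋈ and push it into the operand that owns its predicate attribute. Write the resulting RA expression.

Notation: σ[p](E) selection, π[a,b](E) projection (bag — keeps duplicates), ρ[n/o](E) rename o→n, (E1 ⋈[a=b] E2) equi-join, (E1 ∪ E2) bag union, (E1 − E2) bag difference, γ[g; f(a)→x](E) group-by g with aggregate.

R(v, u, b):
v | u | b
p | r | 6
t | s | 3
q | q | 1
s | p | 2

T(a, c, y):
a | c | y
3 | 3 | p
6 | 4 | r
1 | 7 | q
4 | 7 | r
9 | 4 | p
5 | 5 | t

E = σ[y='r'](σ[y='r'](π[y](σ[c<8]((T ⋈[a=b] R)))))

σ filters on c, owned by the left side.
E' = σ[y='r'](σ[y='r'](π[y]((σ[c<8](T) ⋈[a=b] R))))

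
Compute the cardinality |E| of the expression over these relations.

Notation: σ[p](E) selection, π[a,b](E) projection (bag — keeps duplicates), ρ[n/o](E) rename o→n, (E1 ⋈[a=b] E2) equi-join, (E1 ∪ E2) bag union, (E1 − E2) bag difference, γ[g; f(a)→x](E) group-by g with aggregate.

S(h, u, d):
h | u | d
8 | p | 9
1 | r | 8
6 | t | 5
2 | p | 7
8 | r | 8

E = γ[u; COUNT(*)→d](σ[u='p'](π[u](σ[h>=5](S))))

Subexpression sizes:
  S → 5
  σ[h>=5](S) → 3
  π[u](σ[h>=5](S)) → 3
  σ[u='p'](π[u](σ[h>=5](S))) → 1
  γ[u; COUNT(*)→d](σ[u='p'](π[u](σ[h>=5](S)))) → 1

|E| = 1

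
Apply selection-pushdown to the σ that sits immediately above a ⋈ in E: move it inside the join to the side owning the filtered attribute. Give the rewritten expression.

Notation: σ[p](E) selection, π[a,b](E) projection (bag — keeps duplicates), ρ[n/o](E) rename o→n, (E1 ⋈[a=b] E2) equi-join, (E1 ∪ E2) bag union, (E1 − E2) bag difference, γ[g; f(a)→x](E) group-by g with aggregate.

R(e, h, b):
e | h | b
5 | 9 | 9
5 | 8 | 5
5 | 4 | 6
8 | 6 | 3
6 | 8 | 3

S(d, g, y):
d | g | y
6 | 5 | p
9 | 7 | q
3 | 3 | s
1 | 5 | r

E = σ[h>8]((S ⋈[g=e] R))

σ filters on h, owned by the right side.
E' = (S ⋈[g=e] σ[h>8](R))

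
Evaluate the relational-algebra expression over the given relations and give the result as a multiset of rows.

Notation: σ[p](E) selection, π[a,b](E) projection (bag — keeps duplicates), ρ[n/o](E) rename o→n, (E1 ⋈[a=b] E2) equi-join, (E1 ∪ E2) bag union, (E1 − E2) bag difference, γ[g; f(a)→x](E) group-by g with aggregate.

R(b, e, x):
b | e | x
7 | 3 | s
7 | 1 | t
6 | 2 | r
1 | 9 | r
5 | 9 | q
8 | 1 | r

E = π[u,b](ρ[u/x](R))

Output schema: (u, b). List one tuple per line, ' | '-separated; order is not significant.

Per-node cardinality:
  R → 6
  ρ[u/x](R) → 6
  π[u,b](ρ[u/x](R)) → 6

== RESULT ==
u | b
q | 5
r | 1
r | 6
r | 8
s | 7
t | 7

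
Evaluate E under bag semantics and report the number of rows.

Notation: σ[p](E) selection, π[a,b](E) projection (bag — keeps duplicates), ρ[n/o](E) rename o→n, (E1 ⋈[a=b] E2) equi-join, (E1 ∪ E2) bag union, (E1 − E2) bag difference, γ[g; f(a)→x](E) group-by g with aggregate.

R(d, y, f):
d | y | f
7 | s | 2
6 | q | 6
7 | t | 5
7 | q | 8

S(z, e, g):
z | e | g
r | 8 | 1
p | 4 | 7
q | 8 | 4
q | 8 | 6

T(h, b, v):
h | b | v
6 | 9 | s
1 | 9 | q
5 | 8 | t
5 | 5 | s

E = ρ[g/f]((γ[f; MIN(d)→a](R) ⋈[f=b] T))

Stepwise |·|:
  R → 4
  γ[f; MIN(d)→a](R) → 4
  T → 4
  (γ[f; MIN(d)→a](R) ⋈[f=b] T) → 2
  ρ[g/f]((γ[f; MIN(d)→a](R) ⋈[f=b] T)) → 2

|E| = 2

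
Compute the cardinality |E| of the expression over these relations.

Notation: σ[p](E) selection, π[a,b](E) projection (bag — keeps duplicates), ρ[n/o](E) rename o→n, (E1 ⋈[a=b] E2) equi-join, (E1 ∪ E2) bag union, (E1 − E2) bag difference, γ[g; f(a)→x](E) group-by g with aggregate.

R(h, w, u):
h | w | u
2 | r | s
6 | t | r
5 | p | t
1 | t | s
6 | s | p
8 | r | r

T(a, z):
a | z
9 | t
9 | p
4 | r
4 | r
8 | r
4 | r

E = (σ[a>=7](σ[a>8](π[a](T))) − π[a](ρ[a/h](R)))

Row counts bottom-up:
  T → 6
  π[a](T) → 6
  σ[a>8](π[a](T)) → 2
  σ[a>=7](σ[a>8](π[a](T))) → 2
  R → 6
  ρ[a/h](R) → 6
  π[a](ρ[a/h](R)) → 6
  (σ[a>=7](σ[a>8](π[a](T))) − π[a](ρ[a/h](R))) → 2

|E| = 2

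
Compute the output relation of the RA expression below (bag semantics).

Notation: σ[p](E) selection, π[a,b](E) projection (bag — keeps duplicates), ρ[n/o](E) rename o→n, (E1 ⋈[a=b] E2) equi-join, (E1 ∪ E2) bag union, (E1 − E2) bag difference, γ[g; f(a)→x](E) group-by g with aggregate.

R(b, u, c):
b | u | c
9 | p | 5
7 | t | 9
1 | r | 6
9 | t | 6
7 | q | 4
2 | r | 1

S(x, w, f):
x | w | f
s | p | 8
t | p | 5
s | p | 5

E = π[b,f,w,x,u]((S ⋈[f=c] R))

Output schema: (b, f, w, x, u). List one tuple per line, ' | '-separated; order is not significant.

Row counts bottom-up:
  S → 3
  R → 6
  (S ⋈[f=c] R) → 2
  π[b,f,w,x,u]((S ⋈[f=c] R)) → 2

== RESULT ==
b | f | w | x | u
9 | 5 | p | s | p
9 | 5 | p | t | p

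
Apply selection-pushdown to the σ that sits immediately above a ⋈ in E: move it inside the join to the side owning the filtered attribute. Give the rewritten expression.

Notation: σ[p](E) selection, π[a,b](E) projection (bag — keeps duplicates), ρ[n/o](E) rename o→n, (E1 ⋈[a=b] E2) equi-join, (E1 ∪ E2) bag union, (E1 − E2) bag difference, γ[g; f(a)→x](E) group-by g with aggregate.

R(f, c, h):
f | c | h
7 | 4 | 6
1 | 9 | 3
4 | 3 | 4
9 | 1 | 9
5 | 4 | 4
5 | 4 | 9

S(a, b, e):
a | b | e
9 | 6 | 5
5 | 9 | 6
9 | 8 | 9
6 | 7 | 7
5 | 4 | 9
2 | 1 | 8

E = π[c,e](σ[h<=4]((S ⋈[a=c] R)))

σ filters on h, owned by the right side.
E' = π[c,e]((S ⋈[a=c] σ[h<=4](R)))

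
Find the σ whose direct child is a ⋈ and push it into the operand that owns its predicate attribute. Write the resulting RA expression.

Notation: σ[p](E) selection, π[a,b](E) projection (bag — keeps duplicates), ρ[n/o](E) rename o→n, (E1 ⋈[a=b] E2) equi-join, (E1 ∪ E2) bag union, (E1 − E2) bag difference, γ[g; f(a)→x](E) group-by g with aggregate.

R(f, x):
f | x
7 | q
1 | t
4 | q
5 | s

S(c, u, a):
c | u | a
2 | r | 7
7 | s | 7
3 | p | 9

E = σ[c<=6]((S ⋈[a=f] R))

σ filters on c, owned by the left side.
E' = (σ[c<=6](S) ⋈[a=f] R)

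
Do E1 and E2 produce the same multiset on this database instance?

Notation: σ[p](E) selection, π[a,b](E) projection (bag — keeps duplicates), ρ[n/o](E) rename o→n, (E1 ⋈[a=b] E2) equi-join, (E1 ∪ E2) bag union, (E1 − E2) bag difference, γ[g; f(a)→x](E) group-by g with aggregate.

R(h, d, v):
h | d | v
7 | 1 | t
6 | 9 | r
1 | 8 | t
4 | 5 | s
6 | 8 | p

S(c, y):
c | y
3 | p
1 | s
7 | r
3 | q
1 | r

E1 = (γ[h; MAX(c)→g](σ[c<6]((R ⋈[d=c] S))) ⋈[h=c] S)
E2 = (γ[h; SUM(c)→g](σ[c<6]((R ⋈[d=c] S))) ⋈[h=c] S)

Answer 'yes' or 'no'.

E1 stepwise |·|:
  R → 5
  S → 5
  (R ⋈[d=c] S) → 2
  σ[c<6]((R ⋈[d=c] S)) → 2
  γ[h; MAX(c)→g](σ[c<6]((R ⋈[d=c] S))) → 1
  S → 5
  (γ[h; MAX(c)→g](σ[c<6]((R ⋈[d=c] S))) ⋈[h=c] S) → 1
E2 stepwise |·|:
  R → 5
  S → 5
  (R ⋈[d=c] S) → 2
  σ[c<6]((R ⋈[d=c] S)) → 2
  γ[h; SUM(c)→g](σ[c<6]((R ⋈[d=c] S))) → 1
  S → 5
  (γ[h; SUM(c)→g](σ[c<6]((R ⋈[d=c] S))) ⋈[h=c] S) → 1

E1 result:
h | g | c | y
7 | 1 | 7 | r
E2 result:
h | g | c | y
7 | 2 | 7 | r
Witness: (7, 2, 7, 'r') appears 0× in E1 but 1× in E2.

no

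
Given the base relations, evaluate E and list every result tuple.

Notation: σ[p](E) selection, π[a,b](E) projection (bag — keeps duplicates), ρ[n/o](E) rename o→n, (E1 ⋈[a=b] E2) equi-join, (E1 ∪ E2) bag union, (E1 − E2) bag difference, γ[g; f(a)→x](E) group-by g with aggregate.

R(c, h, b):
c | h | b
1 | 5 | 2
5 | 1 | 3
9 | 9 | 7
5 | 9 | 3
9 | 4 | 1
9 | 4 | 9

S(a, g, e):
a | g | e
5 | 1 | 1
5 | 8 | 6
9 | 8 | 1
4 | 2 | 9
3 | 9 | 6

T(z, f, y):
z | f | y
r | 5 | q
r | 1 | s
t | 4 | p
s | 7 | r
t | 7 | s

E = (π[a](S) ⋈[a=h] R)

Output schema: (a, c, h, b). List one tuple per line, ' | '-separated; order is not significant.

Per-node cardinality:
  S → 5
  π[a](S) → 5
  R → 6
  (π[a](S) ⋈[a=h] R) → 6

== RESULT ==
a | c | h | b
4 | 9 | 4 | 1
4 | 9 | 4 | 9
5 | 1 | 5 | 2
5 | 1 | 5 | 2
9 | 5 | 9 | 3
9 | 9 | 9 | 7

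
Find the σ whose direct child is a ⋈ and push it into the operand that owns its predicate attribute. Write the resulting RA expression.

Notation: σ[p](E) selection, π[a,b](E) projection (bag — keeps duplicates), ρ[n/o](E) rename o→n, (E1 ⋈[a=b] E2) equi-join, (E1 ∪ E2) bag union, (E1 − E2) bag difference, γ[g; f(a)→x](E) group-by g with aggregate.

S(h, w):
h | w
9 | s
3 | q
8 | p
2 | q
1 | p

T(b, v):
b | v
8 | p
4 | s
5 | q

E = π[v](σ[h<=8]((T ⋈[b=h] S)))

σ filters on h, owned by the right side.
E' = π[v]((T ⋈[b=h] σ[h<=8](S)))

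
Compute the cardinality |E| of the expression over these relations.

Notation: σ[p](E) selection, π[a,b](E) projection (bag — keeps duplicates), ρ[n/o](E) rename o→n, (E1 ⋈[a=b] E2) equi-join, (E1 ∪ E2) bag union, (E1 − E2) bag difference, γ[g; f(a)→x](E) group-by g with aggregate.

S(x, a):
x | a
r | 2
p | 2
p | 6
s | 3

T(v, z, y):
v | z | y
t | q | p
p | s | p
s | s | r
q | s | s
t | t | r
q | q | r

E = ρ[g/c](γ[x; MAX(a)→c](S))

Subexpression sizes:
  S → 4
  γ[x; MAX(a)→c](S) → 3
  ρ[g/c](γ[x; MAX(a)→c](S)) → 3

|E| = 3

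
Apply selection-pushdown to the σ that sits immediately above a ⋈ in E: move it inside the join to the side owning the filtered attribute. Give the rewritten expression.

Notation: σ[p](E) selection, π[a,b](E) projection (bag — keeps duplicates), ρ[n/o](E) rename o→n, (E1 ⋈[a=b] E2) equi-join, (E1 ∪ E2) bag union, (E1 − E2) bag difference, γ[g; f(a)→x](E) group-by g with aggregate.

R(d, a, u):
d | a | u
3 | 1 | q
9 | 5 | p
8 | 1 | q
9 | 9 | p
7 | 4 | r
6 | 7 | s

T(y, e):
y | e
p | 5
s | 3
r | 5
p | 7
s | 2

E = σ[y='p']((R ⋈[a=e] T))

σ filters on y, owned by the right side.
E' = (R ⋈[a=e] σ[y='p'](T))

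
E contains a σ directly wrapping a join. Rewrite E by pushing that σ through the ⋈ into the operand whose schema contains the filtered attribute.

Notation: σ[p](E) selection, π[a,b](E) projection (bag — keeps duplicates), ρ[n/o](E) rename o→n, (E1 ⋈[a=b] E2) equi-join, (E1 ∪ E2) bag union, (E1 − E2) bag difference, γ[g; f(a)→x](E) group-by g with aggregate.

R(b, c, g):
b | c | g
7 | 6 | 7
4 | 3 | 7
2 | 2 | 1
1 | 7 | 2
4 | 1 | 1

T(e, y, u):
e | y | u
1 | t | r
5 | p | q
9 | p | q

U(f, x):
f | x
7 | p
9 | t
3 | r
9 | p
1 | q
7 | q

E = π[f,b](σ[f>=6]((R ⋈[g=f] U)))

σ filters on f, owned by the right side.
E' = π[f,b]((R ⋈[g=f] σ[f>=6](U)))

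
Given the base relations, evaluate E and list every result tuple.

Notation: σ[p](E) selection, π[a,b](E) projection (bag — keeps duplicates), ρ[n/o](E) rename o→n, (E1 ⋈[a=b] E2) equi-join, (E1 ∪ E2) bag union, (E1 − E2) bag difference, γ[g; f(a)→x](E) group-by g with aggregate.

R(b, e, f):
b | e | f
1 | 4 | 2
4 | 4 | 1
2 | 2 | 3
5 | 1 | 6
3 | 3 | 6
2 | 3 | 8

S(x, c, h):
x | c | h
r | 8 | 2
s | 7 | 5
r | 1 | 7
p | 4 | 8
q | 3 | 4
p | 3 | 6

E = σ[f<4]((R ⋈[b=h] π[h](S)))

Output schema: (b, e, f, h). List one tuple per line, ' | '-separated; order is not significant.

Subexpression sizes:
  R → 6
  S → 6
  π[h](S) → 6
  (R ⋈[b=h] π[h](S)) → 4
  σ[f<4]((R ⋈[b=h] π[h](S))) → 2

== RESULT ==
b | e | f | h
2 | 2 | 3 | 2
4 | 4 | 1 | 4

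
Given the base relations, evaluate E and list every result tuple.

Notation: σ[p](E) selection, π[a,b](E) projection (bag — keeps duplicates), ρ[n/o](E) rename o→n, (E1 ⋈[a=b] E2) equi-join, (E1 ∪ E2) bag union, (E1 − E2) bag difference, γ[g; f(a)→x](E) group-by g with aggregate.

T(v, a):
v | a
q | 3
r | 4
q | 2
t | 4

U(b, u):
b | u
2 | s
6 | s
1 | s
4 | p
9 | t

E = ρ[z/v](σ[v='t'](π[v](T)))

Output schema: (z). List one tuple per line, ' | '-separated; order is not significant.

Row counts bottom-up:
  T → 4
  π[v](T) → 4
  σ[v='t'](π[v](T)) → 1
  ρ[z/v](σ[v='t'](π[v](T))) → 1

== RESULT ==
z
t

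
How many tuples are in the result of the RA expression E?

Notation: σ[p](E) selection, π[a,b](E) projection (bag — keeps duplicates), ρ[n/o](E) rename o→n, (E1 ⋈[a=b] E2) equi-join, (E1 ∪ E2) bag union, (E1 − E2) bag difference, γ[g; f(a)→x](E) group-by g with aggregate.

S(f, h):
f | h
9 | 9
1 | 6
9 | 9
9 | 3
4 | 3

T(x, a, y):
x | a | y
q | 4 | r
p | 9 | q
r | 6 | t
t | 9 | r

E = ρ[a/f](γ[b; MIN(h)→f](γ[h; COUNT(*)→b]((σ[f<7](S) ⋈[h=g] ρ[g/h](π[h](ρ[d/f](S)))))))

Subexpression sizes:
  S → 5
  σ[f<7](S) → 2
  S → 5
  ρ[d/f](S) → 5
  π[h](ρ[d/f](S)) → 5
  ρ[g/h](π[h](ρ[d/f](S))) → 5
  (σ[f<7](S) ⋈[h=g] ρ[g/h](π[h](ρ[d/f](S)))) → 3
  γ[h; COUNT(*)→b]((σ[f<7](S) ⋈[h=g] ρ[g/h](π[h](ρ[d/f](S))))) → 2
  γ[b; MIN(h)→f](γ[h; COUNT(*)→b]((σ[f<7](S) ⋈[h=g] ρ[g/h](π[h](ρ[d/f](S)))))) → 2
  ρ[a/f](γ[b; MIN(h)→f](γ[h; COUNT(*)→b]((σ[f<7](S) ⋈[h=g] ρ[g/h](π[h](ρ[d/f](S))))))) → 2

|E| = 2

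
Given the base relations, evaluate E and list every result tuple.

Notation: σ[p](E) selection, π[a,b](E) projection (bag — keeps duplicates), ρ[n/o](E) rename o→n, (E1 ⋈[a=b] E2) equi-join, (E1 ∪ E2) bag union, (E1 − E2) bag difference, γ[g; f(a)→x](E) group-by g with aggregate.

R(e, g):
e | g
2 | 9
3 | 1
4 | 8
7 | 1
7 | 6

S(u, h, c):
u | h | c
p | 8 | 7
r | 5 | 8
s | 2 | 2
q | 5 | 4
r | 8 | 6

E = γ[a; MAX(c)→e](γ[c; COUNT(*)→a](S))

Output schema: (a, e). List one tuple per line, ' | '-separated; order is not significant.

Stepwise |·|:
  S → 5
  γ[c; COUNT(*)→a](S) → 5
  γ[a; MAX(c)→e](γ[c; COUNT(*)→a](S)) → 1

== RESULT ==
a | e
1 | 8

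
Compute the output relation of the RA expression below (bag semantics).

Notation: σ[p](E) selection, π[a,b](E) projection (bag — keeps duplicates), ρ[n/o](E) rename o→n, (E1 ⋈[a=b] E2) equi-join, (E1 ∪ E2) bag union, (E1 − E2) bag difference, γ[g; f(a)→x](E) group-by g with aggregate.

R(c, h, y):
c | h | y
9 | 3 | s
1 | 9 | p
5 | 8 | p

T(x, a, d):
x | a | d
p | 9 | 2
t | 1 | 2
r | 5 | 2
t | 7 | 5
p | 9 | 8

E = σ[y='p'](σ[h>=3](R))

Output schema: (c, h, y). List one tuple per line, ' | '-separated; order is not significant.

Per-node cardinality:
  R → 3
  σ[h>=3](R) → 3
  σ[y='p'](σ[h>=3](R)) → 2

== RESULT ==
c | h | y
1 | 9 | p
5 | 8 | p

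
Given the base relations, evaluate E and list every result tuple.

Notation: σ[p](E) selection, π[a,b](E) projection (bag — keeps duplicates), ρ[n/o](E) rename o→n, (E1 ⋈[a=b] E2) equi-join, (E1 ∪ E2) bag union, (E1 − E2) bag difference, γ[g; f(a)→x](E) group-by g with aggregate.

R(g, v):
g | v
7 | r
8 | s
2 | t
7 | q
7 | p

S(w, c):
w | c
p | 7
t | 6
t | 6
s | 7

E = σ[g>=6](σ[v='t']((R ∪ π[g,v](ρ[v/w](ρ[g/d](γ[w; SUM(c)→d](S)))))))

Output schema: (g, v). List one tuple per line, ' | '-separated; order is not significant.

Subexpression sizes:
  R → 5
  S → 4
  γ[w; SUM(c)→d](S) → 3
  ρ[g/d](γ[w; SUM(c)→d](S)) → 3
  ρ[v/w](ρ[g/d](γ[w; SUM(c)→d](S))) → 3
  π[g,v](ρ[v/w](ρ[g/d](γ[w; SUM(c)→d](S)))) → 3
  (R ∪ π[g,v](ρ[v/w](ρ[g/d](γ[w; SUM(c)→d](S))))) → 8
  σ[v='t']((R ∪ π[g,v](ρ[v/w](ρ[g/d](γ[w; SUM(c)→d](S)))))) → 2
  σ[g>=6](σ[v='t']((R ∪ π[g,v](ρ[v/w](ρ[g/d](γ[w; SUM(c)→d](S))))))) → 1

== RESULT ==
g | v
12 | t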